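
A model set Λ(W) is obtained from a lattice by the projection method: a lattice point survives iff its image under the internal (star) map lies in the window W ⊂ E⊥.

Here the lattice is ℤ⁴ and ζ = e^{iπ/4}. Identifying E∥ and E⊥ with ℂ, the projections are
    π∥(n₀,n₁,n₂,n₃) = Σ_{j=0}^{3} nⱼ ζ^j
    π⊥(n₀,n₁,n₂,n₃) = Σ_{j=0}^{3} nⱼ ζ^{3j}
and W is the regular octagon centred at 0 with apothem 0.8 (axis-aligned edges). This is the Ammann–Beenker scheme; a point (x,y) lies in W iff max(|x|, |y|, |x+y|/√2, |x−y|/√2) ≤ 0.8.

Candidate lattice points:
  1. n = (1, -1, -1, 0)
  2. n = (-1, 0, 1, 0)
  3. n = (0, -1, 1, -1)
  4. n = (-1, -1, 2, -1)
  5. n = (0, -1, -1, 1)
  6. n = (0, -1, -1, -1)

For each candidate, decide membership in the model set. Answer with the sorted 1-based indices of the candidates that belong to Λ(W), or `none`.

6

Internal map: ζ^{3j} for j=0..3 gives (1,0), (−√2/2,√2/2), (0,−1), (√2/2,√2/2).
candidate 1: n = (1, -1, -1, 0) → π⊥ ≈ (+1.70711, +0.29289); max(|x|,|y|,|x±y|/√2) = 1.70711 > 0.8 ⇒ ∉ W
candidate 2: n = (-1, 0, 1, 0) → π⊥ ≈ (-1.00000, -1.00000); max(|x|,|y|,|x±y|/√2) = 1.41421 > 0.8 ⇒ ∉ W
candidate 3: n = (0, -1, 1, -1) → π⊥ ≈ (+0.00000, -2.41421); max(|x|,|y|,|x±y|/√2) = 2.41421 > 0.8 ⇒ ∉ W
candidate 4: n = (-1, -1, 2, -1) → π⊥ ≈ (-1.00000, -3.41421); max(|x|,|y|,|x±y|/√2) = 3.41421 > 0.8 ⇒ ∉ W
candidate 5: n = (0, -1, -1, 1) → π⊥ ≈ (+1.41421, +1.00000); max(|x|,|y|,|x±y|/√2) = 1.70711 > 0.8 ⇒ ∉ W
candidate 6: n = (0, -1, -1, -1) → π⊥ ≈ (+0.00000, -0.41421); max(|x|,|y|,|x±y|/√2) = 0.41421 ≤ 0.8 ⇒ ∈ W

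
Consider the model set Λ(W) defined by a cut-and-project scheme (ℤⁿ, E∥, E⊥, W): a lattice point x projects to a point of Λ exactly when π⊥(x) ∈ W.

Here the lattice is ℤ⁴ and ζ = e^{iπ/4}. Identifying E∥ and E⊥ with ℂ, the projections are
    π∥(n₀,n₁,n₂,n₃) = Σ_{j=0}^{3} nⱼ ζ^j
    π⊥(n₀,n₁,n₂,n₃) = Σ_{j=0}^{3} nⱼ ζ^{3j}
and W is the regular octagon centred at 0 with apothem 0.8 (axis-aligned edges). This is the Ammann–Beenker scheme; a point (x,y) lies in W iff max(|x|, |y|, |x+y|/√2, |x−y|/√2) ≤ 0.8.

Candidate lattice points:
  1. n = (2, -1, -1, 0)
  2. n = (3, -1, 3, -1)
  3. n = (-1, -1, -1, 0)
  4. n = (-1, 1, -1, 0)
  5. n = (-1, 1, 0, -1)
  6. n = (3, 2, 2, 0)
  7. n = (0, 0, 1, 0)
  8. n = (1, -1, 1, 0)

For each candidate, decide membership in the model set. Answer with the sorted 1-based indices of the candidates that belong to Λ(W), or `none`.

3

Internal map: ζ^{3j} for j=0..3 gives (1,0), (−√2/2,√2/2), (0,−1), (√2/2,√2/2).
candidate 1: n = (2, -1, -1, 0) → π⊥ ≈ (+2.707107, +0.292893); max(|x|,|y|,|x±y|/√2) = 2.707107 > 0.8 ⇒ ∉ W
candidate 2: n = (3, -1, 3, -1) → π⊥ ≈ (+3.000000, -4.414214); max(|x|,|y|,|x±y|/√2) = 5.242641 > 0.8 ⇒ ∉ W
candidate 3: n = (-1, -1, -1, 0) → π⊥ ≈ (-0.292893, +0.292893); max(|x|,|y|,|x±y|/√2) = 0.414214 ≤ 0.8 ⇒ ∈ W
candidate 4: n = (-1, 1, -1, 0) → π⊥ ≈ (-1.707107, +1.707107); max(|x|,|y|,|x±y|/√2) = 2.414214 > 0.8 ⇒ ∉ W
candidate 5: n = (-1, 1, 0, -1) → π⊥ ≈ (-2.414214, +0.000000); max(|x|,|y|,|x±y|/√2) = 2.414214 > 0.8 ⇒ ∉ W
candidate 6: n = (3, 2, 2, 0) → π⊥ ≈ (+1.585786, -0.585786); max(|x|,|y|,|x±y|/√2) = 1.585786 > 0.8 ⇒ ∉ W
candidate 7: n = (0, 0, 1, 0) → π⊥ ≈ (+0.000000, -1.000000); max(|x|,|y|,|x±y|/√2) = 1.000000 > 0.8 ⇒ ∉ W
candidate 8: n = (1, -1, 1, 0) → π⊥ ≈ (+1.707107, -1.707107); max(|x|,|y|,|x±y|/√2) = 2.414214 > 0.8 ⇒ ∉ W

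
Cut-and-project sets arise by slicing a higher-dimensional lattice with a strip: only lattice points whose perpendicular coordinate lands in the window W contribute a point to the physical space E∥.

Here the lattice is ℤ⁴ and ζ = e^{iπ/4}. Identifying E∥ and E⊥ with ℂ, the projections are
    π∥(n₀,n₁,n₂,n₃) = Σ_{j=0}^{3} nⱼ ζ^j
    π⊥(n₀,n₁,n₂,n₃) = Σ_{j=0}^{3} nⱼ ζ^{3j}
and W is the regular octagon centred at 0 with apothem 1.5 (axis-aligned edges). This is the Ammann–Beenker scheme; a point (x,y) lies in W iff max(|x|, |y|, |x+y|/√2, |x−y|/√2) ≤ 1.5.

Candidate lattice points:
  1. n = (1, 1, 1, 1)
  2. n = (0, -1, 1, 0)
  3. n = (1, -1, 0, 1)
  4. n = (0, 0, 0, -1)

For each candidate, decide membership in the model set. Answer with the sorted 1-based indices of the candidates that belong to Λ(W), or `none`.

1, 4

π⊥(n) = n₀ + n₁ζ³ + n₂ζ⁶ + n₃ζ⁹ where ζ = e^{iπ/4}.
candidate 1: n = (1, 1, 1, 1) → π⊥ ≈ (+1.0000, +0.4142); max(|x|,|y|,|x±y|/√2) = 1.0000 ≤ 1.5 ⇒ ∈ W
candidate 2: n = (0, -1, 1, 0) → π⊥ ≈ (+0.7071, -1.7071); max(|x|,|y|,|x±y|/√2) = 1.7071 > 1.5 ⇒ ∉ W
candidate 3: n = (1, -1, 0, 1) → π⊥ ≈ (+2.4142, +0.0000); max(|x|,|y|,|x±y|/√2) = 2.4142 > 1.5 ⇒ ∉ W
candidate 4: n = (0, 0, 0, -1) → π⊥ ≈ (-0.7071, -0.7071); max(|x|,|y|,|x±y|/√2) = 1.0000 ≤ 1.5 ⇒ ∈ W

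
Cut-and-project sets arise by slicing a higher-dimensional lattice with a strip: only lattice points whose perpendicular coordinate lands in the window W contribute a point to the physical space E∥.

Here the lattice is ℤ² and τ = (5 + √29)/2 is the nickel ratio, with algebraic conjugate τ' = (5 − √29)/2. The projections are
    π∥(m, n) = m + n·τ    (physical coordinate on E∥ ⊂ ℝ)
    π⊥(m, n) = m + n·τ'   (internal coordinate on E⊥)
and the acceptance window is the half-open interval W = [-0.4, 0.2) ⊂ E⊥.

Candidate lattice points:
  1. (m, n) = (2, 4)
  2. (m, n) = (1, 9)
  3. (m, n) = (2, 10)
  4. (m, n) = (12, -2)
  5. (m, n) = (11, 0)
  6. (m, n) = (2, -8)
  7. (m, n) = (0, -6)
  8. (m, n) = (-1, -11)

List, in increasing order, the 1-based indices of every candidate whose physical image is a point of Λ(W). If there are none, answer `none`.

τ' = (5−√29)/2 ≈ -0.19258.
[1] lift (2,4): star map gives 1.22967; window check -0.4 ≤ 1.22967 < 0.2 is false → out
[2] lift (1,9): star map gives -0.73324; window check -0.4 ≤ -0.73324 < 0.2 is false → out
[3] lift (2,10): star map gives 0.07418; window check -0.4 ≤ 0.07418 < 0.2 is true → IN Λ
[4] lift (12,-2): star map gives 12.38516; window check -0.4 ≤ 12.38516 < 0.2 is false → out
[5] lift (11,0): star map gives 11.00000; window check -0.4 ≤ 11.00000 < 0.2 is false → out
[6] lift (2,-8): star map gives 3.54066; window check -0.4 ≤ 3.54066 < 0.2 is false → out
[7] lift (0,-6): star map gives 1.15549; window check -0.4 ≤ 1.15549 < 0.2 is false → out
[8] lift (-1,-11): star map gives 1.11841; window check -0.4 ≤ 1.11841 < 0.2 is false → out

3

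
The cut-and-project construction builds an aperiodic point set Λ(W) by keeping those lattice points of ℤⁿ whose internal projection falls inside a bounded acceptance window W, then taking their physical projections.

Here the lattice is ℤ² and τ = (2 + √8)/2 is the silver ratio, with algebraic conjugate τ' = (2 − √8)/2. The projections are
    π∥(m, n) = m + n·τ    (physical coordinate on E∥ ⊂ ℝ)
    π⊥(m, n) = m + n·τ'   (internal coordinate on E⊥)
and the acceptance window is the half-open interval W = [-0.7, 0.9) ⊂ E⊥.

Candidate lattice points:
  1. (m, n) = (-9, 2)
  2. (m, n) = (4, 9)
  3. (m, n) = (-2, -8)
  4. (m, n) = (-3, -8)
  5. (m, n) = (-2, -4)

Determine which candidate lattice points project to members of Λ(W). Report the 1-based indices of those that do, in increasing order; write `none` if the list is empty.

Numerically τ ≈ 2.41421 and τ' = −1/τ ≈ -0.41421.
candidate 1: (m,n)=(-9,2) → π∥ = -9+2·τ ≈ -4.17157, π⊥ = -9+2·τ' ≈ -9.82843 ∉ [-0.7, 0.9) ⇒ out
candidate 2: (m,n)=(4,9) → π∥ = 4+9·τ ≈ 25.72792, π⊥ = 4+9·τ' ≈ 0.27208 ∈ [-0.7, 0.9) ⇒ IN Λ
candidate 3: (m,n)=(-2,-8) → π∥ = -2-8·τ ≈ -21.31371, π⊥ = -2-8·τ' ≈ 1.31371 ∉ [-0.7, 0.9) ⇒ out
candidate 4: (m,n)=(-3,-8) → π∥ = -3-8·τ ≈ -22.31371, π⊥ = -3-8·τ' ≈ 0.31371 ∈ [-0.7, 0.9) ⇒ IN Λ
candidate 5: (m,n)=(-2,-4) → π∥ = -2-4·τ ≈ -11.65685, π⊥ = -2-4·τ' ≈ -0.34315 ∈ [-0.7, 0.9) ⇒ IN Λ

2, 4, 5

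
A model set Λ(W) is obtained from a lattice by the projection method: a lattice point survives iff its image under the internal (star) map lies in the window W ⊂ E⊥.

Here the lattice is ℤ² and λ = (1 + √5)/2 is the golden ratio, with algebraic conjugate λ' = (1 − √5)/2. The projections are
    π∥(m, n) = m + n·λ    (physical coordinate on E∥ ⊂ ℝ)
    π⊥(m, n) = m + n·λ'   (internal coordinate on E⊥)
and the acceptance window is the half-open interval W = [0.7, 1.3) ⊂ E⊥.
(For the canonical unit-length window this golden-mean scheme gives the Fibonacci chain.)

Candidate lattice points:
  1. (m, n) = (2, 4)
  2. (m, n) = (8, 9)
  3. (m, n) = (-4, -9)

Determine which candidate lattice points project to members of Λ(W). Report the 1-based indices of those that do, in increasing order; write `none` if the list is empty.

none

Numerically λ ≈ 1.61803 and λ' = −1/λ ≈ -0.61803.
candidate 1: (m,n)=(2,4) → π∥ = 2+4·λ ≈ 8.47214, π⊥ = 2+4·λ' ≈ -0.47214 ∉ [0.7, 1.3) ⇒ out
candidate 2: (m,n)=(8,9) → π∥ = 8+9·λ ≈ 22.56231, π⊥ = 8+9·λ' ≈ 2.43769 ∉ [0.7, 1.3) ⇒ out
candidate 3: (m,n)=(-4,-9) → π∥ = -4-9·λ ≈ -18.56231, π⊥ = -4-9·λ' ≈ 1.56231 ∉ [0.7, 1.3) ⇒ out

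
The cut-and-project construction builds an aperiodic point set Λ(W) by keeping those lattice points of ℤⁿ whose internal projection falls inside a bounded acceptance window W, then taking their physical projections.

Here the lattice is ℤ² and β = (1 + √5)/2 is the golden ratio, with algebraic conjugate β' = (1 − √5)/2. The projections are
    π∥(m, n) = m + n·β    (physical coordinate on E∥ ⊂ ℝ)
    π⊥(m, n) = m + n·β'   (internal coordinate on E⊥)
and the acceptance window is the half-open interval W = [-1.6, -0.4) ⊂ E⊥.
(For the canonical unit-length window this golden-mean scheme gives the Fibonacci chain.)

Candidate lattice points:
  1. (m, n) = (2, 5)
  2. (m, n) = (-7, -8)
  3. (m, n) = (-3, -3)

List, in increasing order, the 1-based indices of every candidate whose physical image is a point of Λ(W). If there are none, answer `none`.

Numerically β ≈ 1.618034 and β' = −1/β ≈ -0.618034.
#1 (2,5): internal coord 2 + (5)·β' = -1.090170; -1.090170 ∈ [-1.6, -0.4) → IN Λ
#2 (-7,-8): internal coord -7 + (-8)·β' = -2.055728; -2.055728 ∉ [-1.6, -0.4) → out
#3 (-3,-3): internal coord -3 + (-3)·β' = -1.145898; -1.145898 ∈ [-1.6, -0.4) → IN Λ

1, 3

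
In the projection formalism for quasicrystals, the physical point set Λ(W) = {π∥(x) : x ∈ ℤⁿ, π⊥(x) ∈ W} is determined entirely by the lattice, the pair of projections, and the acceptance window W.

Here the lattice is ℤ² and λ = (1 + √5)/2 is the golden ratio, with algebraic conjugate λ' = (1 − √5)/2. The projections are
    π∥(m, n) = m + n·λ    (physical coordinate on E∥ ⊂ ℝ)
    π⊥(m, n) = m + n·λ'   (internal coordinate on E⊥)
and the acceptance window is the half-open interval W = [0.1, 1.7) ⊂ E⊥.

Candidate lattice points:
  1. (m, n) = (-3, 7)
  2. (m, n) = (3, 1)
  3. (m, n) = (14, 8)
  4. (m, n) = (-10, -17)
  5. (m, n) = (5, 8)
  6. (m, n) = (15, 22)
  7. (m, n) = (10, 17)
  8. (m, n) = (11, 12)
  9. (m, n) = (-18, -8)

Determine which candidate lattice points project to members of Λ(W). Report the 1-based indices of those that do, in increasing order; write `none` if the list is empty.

4, 6

Numerically λ ≈ 1.618034 and λ' = −1/λ ≈ -0.618034.
[1] lift (-3,7): star map gives -7.326238; window check 0.1 ≤ -7.326238 < 1.7 is false → out
[2] lift (3,1): star map gives 2.381966; window check 0.1 ≤ 2.381966 < 1.7 is false → out
[3] lift (14,8): star map gives 9.055728; window check 0.1 ≤ 9.055728 < 1.7 is false → out
[4] lift (-10,-17): star map gives 0.506578; window check 0.1 ≤ 0.506578 < 1.7 is true → IN Λ
[5] lift (5,8): star map gives 0.055728; window check 0.1 ≤ 0.055728 < 1.7 is false → out
[6] lift (15,22): star map gives 1.403252; window check 0.1 ≤ 1.403252 < 1.7 is true → IN Λ
[7] lift (10,17): star map gives -0.506578; window check 0.1 ≤ -0.506578 < 1.7 is false → out
[8] lift (11,12): star map gives 3.583592; window check 0.1 ≤ 3.583592 < 1.7 is false → out
[9] lift (-18,-8): star map gives -13.055728; window check 0.1 ≤ -13.055728 < 1.7 is false → out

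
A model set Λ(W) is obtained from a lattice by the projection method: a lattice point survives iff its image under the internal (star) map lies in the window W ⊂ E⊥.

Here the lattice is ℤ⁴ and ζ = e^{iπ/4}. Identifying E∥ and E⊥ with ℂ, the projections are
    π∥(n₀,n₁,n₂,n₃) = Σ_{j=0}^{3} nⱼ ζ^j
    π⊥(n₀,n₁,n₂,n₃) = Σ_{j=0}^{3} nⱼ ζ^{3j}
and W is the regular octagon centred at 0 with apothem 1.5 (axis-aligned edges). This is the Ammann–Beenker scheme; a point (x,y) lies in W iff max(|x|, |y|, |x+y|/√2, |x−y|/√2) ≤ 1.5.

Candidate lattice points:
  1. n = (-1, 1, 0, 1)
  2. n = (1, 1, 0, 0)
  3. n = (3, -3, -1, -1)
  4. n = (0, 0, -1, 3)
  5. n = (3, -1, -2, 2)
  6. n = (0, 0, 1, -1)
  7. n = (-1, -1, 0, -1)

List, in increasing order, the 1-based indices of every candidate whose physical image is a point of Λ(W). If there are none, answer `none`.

With ζ = e^{iπ/4} the internal vectors are ζ^0,ζ^3,ζ^6,ζ^9.
candidate 1: n = (-1, 1, 0, 1) → π⊥ ≈ (-1.00000, +1.41421); max(|x|,|y|,|x±y|/√2) = 1.70711 > 1.5 ⇒ ∉ W
candidate 2: n = (1, 1, 0, 0) → π⊥ ≈ (+0.29289, +0.70711); max(|x|,|y|,|x±y|/√2) = 0.70711 ≤ 1.5 ⇒ ∈ W
candidate 3: n = (3, -3, -1, -1) → π⊥ ≈ (+4.41421, -1.82843); max(|x|,|y|,|x±y|/√2) = 4.41421 > 1.5 ⇒ ∉ W
candidate 4: n = (0, 0, -1, 3) → π⊥ ≈ (+2.12132, +3.12132); max(|x|,|y|,|x±y|/√2) = 3.70711 > 1.5 ⇒ ∉ W
candidate 5: n = (3, -1, -2, 2) → π⊥ ≈ (+5.12132, +2.70711); max(|x|,|y|,|x±y|/√2) = 5.53553 > 1.5 ⇒ ∉ W
candidate 6: n = (0, 0, 1, -1) → π⊥ ≈ (-0.70711, -1.70711); max(|x|,|y|,|x±y|/√2) = 1.70711 > 1.5 ⇒ ∉ W
candidate 7: n = (-1, -1, 0, -1) → π⊥ ≈ (-1.00000, -1.41421); max(|x|,|y|,|x±y|/√2) = 1.70711 > 1.5 ⇒ ∉ W

2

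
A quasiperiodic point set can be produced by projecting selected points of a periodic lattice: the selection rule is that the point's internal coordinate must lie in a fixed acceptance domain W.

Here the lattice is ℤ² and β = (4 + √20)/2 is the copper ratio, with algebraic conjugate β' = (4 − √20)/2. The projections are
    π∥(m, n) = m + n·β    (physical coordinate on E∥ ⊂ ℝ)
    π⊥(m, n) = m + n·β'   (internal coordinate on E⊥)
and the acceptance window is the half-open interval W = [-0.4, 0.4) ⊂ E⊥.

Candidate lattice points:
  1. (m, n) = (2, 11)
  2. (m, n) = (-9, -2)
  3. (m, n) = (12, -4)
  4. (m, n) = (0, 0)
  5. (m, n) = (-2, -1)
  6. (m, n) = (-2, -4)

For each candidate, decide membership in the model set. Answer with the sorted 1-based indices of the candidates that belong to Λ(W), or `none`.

β' = (4−√20)/2 ≈ -0.2361.
[1] lift (2,11): star map gives -0.5967; window check -0.4 ≤ -0.5967 < 0.4 is false → out
[2] lift (-9,-2): star map gives -8.5279; window check -0.4 ≤ -8.5279 < 0.4 is false → out
[3] lift (12,-4): star map gives 12.9443; window check -0.4 ≤ 12.9443 < 0.4 is false → out
[4] lift (0,0): star map gives 0.0000; window check -0.4 ≤ 0.0000 < 0.4 is true → IN Λ
[5] lift (-2,-1): star map gives -1.7639; window check -0.4 ≤ -1.7639 < 0.4 is false → out
[6] lift (-2,-4): star map gives -1.0557; window check -0.4 ≤ -1.0557 < 0.4 is false → out

4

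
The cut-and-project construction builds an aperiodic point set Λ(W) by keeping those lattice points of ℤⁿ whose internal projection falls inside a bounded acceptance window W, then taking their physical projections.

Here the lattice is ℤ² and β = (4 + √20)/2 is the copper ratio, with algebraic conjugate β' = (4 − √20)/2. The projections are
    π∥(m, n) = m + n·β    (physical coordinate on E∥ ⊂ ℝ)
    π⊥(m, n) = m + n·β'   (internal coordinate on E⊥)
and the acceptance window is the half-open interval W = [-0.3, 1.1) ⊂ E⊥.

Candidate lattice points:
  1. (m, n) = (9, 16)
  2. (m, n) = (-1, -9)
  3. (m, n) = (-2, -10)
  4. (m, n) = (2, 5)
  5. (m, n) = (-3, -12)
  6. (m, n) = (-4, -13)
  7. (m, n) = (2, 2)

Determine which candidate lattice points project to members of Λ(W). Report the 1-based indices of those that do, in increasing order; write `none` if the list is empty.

3, 4, 5

Compute β' = (4−√20)/2 = -0.236068, so π⊥(m,n) = m -0.236068·n.
candidate 1: (m,n)=(9,16) → π∥ = 9+16·β ≈ 76.777088, π⊥ = 9+16·β' ≈ 5.222912 ∉ [-0.3, 1.1) ⇒ out
candidate 2: (m,n)=(-1,-9) → π∥ = -1-9·β ≈ -39.124612, π⊥ = -1-9·β' ≈ 1.124612 ∉ [-0.3, 1.1) ⇒ out
candidate 3: (m,n)=(-2,-10) → π∥ = -2-10·β ≈ -44.360680, π⊥ = -2-10·β' ≈ 0.360680 ∈ [-0.3, 1.1) ⇒ IN Λ
candidate 4: (m,n)=(2,5) → π∥ = 2+5·β ≈ 23.180340, π⊥ = 2+5·β' ≈ 0.819660 ∈ [-0.3, 1.1) ⇒ IN Λ
candidate 5: (m,n)=(-3,-12) → π∥ = -3-12·β ≈ -53.832816, π⊥ = -3-12·β' ≈ -0.167184 ∈ [-0.3, 1.1) ⇒ IN Λ
candidate 6: (m,n)=(-4,-13) → π∥ = -4-13·β ≈ -59.068884, π⊥ = -4-13·β' ≈ -0.931116 ∉ [-0.3, 1.1) ⇒ out
candidate 7: (m,n)=(2,2) → π∥ = 2+2·β ≈ 10.472136, π⊥ = 2+2·β' ≈ 1.527864 ∉ [-0.3, 1.1) ⇒ out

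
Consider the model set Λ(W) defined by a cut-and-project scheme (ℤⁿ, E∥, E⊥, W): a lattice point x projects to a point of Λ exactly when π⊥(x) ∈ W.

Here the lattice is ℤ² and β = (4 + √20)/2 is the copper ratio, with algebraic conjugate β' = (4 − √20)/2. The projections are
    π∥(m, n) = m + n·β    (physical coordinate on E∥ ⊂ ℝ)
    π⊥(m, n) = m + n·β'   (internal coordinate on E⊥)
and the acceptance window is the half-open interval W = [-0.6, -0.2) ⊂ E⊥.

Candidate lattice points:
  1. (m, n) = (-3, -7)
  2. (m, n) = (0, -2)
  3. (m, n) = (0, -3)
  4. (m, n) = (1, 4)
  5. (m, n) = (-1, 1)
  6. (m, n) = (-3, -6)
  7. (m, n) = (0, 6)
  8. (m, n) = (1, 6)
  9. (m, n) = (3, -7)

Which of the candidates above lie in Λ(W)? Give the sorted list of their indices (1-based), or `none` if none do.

Numerically β ≈ 4.2361 and β' = −1/β ≈ -0.2361.
[1] lift (-3,-7): star map gives -1.3475; window check -0.6 ≤ -1.3475 < -0.2 is false → out
[2] lift (0,-2): star map gives 0.4721; window check -0.6 ≤ 0.4721 < -0.2 is false → out
[3] lift (0,-3): star map gives 0.7082; window check -0.6 ≤ 0.7082 < -0.2 is false → out
[4] lift (1,4): star map gives 0.0557; window check -0.6 ≤ 0.0557 < -0.2 is false → out
[5] lift (-1,1): star map gives -1.2361; window check -0.6 ≤ -1.2361 < -0.2 is false → out
[6] lift (-3,-6): star map gives -1.5836; window check -0.6 ≤ -1.5836 < -0.2 is false → out
[7] lift (0,6): star map gives -1.4164; window check -0.6 ≤ -1.4164 < -0.2 is false → out
[8] lift (1,6): star map gives -0.4164; window check -0.6 ≤ -0.4164 < -0.2 is true → IN Λ
[9] lift (3,-7): star map gives 4.6525; window check -0.6 ≤ 4.6525 < -0.2 is false → out

8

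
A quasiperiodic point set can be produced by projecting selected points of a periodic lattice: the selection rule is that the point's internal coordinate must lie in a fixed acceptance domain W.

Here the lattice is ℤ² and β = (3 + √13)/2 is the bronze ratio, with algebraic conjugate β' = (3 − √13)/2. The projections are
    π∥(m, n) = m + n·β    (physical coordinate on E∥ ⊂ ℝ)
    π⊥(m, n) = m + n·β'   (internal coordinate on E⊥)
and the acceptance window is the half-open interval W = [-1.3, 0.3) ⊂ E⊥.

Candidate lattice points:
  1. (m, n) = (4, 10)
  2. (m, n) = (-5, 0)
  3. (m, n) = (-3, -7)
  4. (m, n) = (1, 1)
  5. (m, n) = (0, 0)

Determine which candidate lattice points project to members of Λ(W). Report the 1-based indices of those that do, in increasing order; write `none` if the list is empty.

3, 5

Numerically β ≈ 3.3028 and β' = −1/β ≈ -0.3028.
candidate 1: (m,n)=(4,10) → π∥ = 4+10·β ≈ 37.0278, π⊥ = 4+10·β' ≈ 0.9722 ∉ [-1.3, 0.3) ⇒ out
candidate 2: (m,n)=(-5,0) → π∥ = -5+0·β ≈ -5.0000, π⊥ = -5+0·β' ≈ -5.0000 ∉ [-1.3, 0.3) ⇒ out
candidate 3: (m,n)=(-3,-7) → π∥ = -3-7·β ≈ -26.1194, π⊥ = -3-7·β' ≈ -0.8806 ∈ [-1.3, 0.3) ⇒ IN Λ
candidate 4: (m,n)=(1,1) → π∥ = 1+1·β ≈ 4.3028, π⊥ = 1+1·β' ≈ 0.6972 ∉ [-1.3, 0.3) ⇒ out
candidate 5: (m,n)=(0,0) → π∥ = 0+0·β ≈ 0.0000, π⊥ = 0+0·β' ≈ 0.0000 ∈ [-1.3, 0.3) ⇒ IN Λ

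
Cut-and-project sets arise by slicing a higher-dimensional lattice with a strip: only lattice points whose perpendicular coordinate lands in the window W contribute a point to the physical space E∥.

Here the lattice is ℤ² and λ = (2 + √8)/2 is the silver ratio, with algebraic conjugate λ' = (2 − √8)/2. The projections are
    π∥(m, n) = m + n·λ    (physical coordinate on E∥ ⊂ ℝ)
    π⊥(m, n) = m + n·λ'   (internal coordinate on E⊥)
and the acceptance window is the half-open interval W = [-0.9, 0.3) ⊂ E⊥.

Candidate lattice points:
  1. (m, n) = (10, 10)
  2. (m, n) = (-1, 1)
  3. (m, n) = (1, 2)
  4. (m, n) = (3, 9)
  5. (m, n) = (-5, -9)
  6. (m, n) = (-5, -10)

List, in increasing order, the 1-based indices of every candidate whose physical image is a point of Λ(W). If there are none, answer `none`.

λ' = (2−√8)/2 ≈ -0.414214.
[1] lift (10,10): star map gives 5.857864; window check -0.9 ≤ 5.857864 < 0.3 is false → out
[2] lift (-1,1): star map gives -1.414214; window check -0.9 ≤ -1.414214 < 0.3 is false → out
[3] lift (1,2): star map gives 0.171573; window check -0.9 ≤ 0.171573 < 0.3 is true → IN Λ
[4] lift (3,9): star map gives -0.727922; window check -0.9 ≤ -0.727922 < 0.3 is true → IN Λ
[5] lift (-5,-9): star map gives -1.272078; window check -0.9 ≤ -1.272078 < 0.3 is false → out
[6] lift (-5,-10): star map gives -0.857864; window check -0.9 ≤ -0.857864 < 0.3 is true → IN Λ

3, 4, 6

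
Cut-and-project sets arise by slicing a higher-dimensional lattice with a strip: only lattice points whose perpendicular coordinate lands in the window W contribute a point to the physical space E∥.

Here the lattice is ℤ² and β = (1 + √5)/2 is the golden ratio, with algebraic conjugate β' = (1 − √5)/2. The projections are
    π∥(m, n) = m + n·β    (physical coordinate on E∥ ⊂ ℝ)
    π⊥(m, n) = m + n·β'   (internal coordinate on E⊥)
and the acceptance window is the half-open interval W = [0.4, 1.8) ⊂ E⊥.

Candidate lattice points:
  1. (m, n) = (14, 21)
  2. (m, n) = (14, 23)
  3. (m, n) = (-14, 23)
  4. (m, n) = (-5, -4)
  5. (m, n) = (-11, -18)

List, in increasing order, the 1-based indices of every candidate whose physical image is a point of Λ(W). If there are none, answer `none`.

β' = (1−√5)/2 ≈ -0.61803.
candidate 1: (m,n)=(14,21) → π∥ = 14+21·β ≈ 47.97871, π⊥ = 14+21·β' ≈ 1.02129 ∈ [0.4, 1.8) ⇒ IN Λ
candidate 2: (m,n)=(14,23) → π∥ = 14+23·β ≈ 51.21478, π⊥ = 14+23·β' ≈ -0.21478 ∉ [0.4, 1.8) ⇒ out
candidate 3: (m,n)=(-14,23) → π∥ = -14+23·β ≈ 23.21478, π⊥ = -14+23·β' ≈ -28.21478 ∉ [0.4, 1.8) ⇒ out
candidate 4: (m,n)=(-5,-4) → π∥ = -5-4·β ≈ -11.47214, π⊥ = -5-4·β' ≈ -2.52786 ∉ [0.4, 1.8) ⇒ out
candidate 5: (m,n)=(-11,-18) → π∥ = -11-18·β ≈ -40.12461, π⊥ = -11-18·β' ≈ 0.12461 ∉ [0.4, 1.8) ⇒ out

1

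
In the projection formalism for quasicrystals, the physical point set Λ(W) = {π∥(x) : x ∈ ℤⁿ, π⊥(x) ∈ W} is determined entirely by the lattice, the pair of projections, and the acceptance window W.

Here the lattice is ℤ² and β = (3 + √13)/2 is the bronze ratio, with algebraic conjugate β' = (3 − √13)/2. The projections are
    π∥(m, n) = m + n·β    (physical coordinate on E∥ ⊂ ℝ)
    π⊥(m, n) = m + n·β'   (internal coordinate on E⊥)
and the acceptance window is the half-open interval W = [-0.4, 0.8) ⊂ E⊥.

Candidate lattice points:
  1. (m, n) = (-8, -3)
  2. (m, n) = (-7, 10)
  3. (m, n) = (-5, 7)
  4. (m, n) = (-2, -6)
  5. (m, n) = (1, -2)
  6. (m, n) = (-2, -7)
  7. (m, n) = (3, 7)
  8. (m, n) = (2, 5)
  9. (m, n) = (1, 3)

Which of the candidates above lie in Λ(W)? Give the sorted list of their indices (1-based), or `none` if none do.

Numerically β ≈ 3.30278 and β' = −1/β ≈ -0.30278.
candidate 1: (m,n)=(-8,-3) → π∥ = -8-3·β ≈ -17.90833, π⊥ = -8-3·β' ≈ -7.09167 ∉ [-0.4, 0.8) ⇒ out
candidate 2: (m,n)=(-7,10) → π∥ = -7+10·β ≈ 26.02776, π⊥ = -7+10·β' ≈ -10.02776 ∉ [-0.4, 0.8) ⇒ out
candidate 3: (m,n)=(-5,7) → π∥ = -5+7·β ≈ 18.11943, π⊥ = -5+7·β' ≈ -7.11943 ∉ [-0.4, 0.8) ⇒ out
candidate 4: (m,n)=(-2,-6) → π∥ = -2-6·β ≈ -21.81665, π⊥ = -2-6·β' ≈ -0.18335 ∈ [-0.4, 0.8) ⇒ IN Λ
candidate 5: (m,n)=(1,-2) → π∥ = 1-2·β ≈ -5.60555, π⊥ = 1-2·β' ≈ 1.60555 ∉ [-0.4, 0.8) ⇒ out
candidate 6: (m,n)=(-2,-7) → π∥ = -2-7·β ≈ -25.11943, π⊥ = -2-7·β' ≈ 0.11943 ∈ [-0.4, 0.8) ⇒ IN Λ
candidate 7: (m,n)=(3,7) → π∥ = 3+7·β ≈ 26.11943, π⊥ = 3+7·β' ≈ 0.88057 ∉ [-0.4, 0.8) ⇒ out
candidate 8: (m,n)=(2,5) → π∥ = 2+5·β ≈ 18.51388, π⊥ = 2+5·β' ≈ 0.48612 ∈ [-0.4, 0.8) ⇒ IN Λ
candidate 9: (m,n)=(1,3) → π∥ = 1+3·β ≈ 10.90833, π⊥ = 1+3·β' ≈ 0.09167 ∈ [-0.4, 0.8) ⇒ IN Λ

4, 6, 8, 9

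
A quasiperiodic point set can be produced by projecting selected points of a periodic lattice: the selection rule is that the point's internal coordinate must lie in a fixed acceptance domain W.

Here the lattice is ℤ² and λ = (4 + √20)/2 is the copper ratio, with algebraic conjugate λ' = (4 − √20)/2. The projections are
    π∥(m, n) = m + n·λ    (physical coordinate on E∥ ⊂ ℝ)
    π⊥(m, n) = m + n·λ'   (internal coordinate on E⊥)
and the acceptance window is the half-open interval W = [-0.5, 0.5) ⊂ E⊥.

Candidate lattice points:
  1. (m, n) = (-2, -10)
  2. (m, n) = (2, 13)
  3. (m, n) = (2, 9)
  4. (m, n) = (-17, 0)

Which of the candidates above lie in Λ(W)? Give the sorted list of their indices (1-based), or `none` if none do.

1, 3

Compute λ' = (4−√20)/2 = -0.236068, so π⊥(m,n) = m -0.236068·n.
[1] lift (-2,-10): star map gives 0.360680; window check -0.5 ≤ 0.360680 < 0.5 is true → IN Λ
[2] lift (2,13): star map gives -1.068884; window check -0.5 ≤ -1.068884 < 0.5 is false → out
[3] lift (2,9): star map gives -0.124612; window check -0.5 ≤ -0.124612 < 0.5 is true → IN Λ
[4] lift (-17,0): star map gives -17.000000; window check -0.5 ≤ -17.000000 < 0.5 is false → out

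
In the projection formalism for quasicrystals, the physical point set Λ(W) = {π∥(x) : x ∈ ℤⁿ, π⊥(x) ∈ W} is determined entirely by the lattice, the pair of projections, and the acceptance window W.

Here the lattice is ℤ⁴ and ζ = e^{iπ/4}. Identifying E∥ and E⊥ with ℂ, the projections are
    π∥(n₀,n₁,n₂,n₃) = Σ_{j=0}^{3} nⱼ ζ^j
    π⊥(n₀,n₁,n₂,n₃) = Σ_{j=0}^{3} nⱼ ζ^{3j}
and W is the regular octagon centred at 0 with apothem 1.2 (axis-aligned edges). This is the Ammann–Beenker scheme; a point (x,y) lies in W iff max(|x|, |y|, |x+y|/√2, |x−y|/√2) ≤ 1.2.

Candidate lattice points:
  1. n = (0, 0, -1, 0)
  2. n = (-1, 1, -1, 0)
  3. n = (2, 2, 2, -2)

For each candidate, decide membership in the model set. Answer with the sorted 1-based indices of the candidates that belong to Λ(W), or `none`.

1

Internal map: ζ^{3j} for j=0..3 gives (1,0), (−√2/2,√2/2), (0,−1), (√2/2,√2/2).
candidate 1: n = (0, 0, -1, 0) → π⊥ ≈ (+0.000000, +1.000000); max(|x|,|y|,|x±y|/√2) = 1.000000 ≤ 1.2 ⇒ ∈ W
candidate 2: n = (-1, 1, -1, 0) → π⊥ ≈ (-1.707107, +1.707107); max(|x|,|y|,|x±y|/√2) = 2.414214 > 1.2 ⇒ ∉ W
candidate 3: n = (2, 2, 2, -2) → π⊥ ≈ (-0.828427, -2.000000); max(|x|,|y|,|x±y|/√2) = 2.000000 > 1.2 ⇒ ∉ W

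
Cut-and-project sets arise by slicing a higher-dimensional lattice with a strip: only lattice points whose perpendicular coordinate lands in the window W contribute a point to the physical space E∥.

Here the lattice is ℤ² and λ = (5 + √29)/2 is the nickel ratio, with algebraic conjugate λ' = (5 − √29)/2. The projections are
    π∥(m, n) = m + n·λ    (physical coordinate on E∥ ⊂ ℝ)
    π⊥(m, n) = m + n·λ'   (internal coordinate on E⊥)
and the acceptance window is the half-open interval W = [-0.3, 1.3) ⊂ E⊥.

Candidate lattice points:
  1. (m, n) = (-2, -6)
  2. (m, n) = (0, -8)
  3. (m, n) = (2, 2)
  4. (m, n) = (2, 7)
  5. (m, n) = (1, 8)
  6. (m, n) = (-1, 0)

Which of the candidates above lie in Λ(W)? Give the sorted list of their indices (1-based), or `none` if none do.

Numerically λ ≈ 5.1926 and λ' = −1/λ ≈ -0.1926.
[1] lift (-2,-6): star map gives -0.8445; window check -0.3 ≤ -0.8445 < 1.3 is false → out
[2] lift (0,-8): star map gives 1.5407; window check -0.3 ≤ 1.5407 < 1.3 is false → out
[3] lift (2,2): star map gives 1.6148; window check -0.3 ≤ 1.6148 < 1.3 is false → out
[4] lift (2,7): star map gives 0.6519; window check -0.3 ≤ 0.6519 < 1.3 is true → IN Λ
[5] lift (1,8): star map gives -0.5407; window check -0.3 ≤ -0.5407 < 1.3 is false → out
[6] lift (-1,0): star map gives -1.0000; window check -0.3 ≤ -1.0000 < 1.3 is false → out

4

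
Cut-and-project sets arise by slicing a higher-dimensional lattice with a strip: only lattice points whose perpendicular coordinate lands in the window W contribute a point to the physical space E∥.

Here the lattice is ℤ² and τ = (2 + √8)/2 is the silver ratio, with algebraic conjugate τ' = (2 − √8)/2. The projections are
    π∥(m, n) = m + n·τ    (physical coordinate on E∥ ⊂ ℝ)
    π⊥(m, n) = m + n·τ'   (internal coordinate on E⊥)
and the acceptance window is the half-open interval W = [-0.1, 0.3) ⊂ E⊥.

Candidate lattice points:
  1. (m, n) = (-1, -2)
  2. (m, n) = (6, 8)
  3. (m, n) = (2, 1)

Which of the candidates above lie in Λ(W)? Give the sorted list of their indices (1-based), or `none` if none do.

τ' = (2−√8)/2 ≈ -0.414214.
[1] lift (-1,-2): star map gives -0.171573; window check -0.1 ≤ -0.171573 < 0.3 is false → out
[2] lift (6,8): star map gives 2.686292; window check -0.1 ≤ 2.686292 < 0.3 is false → out
[3] lift (2,1): star map gives 1.585786; window check -0.1 ≤ 1.585786 < 0.3 is false → out

none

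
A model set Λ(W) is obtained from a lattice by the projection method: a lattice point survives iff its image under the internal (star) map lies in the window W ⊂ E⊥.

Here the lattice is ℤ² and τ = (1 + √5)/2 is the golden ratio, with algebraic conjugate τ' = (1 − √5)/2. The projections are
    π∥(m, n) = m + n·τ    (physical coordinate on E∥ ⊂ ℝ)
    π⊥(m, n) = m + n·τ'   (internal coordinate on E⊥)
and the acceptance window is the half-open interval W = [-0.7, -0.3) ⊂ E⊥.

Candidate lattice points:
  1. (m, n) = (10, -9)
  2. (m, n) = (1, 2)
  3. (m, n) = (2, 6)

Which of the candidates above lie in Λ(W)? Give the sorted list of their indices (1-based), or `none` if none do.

Numerically τ ≈ 1.61803 and τ' = −1/τ ≈ -0.61803.
candidate 1: (m,n)=(10,-9) → π∥ = 10-9·τ ≈ -4.56231, π⊥ = 10-9·τ' ≈ 15.56231 ∉ [-0.7, -0.3) ⇒ out
candidate 2: (m,n)=(1,2) → π∥ = 1+2·τ ≈ 4.23607, π⊥ = 1+2·τ' ≈ -0.23607 ∉ [-0.7, -0.3) ⇒ out
candidate 3: (m,n)=(2,6) → π∥ = 2+6·τ ≈ 11.70820, π⊥ = 2+6·τ' ≈ -1.70820 ∉ [-0.7, -0.3) ⇒ out

none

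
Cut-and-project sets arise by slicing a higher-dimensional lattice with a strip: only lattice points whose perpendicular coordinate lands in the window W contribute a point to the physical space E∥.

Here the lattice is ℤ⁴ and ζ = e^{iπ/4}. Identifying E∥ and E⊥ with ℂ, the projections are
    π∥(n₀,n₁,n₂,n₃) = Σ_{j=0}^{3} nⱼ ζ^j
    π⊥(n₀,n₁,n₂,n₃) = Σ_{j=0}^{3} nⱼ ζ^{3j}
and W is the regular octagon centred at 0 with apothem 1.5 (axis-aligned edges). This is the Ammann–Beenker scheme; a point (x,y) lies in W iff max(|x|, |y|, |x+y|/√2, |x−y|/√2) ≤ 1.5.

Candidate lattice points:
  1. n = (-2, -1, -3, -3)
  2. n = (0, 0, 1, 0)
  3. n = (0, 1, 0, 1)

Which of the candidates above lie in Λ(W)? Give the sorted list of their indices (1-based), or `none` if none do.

2, 3

With ζ = e^{iπ/4} the internal vectors are ζ^0,ζ^3,ζ^6,ζ^9.
candidate 1: n = (-2, -1, -3, -3) → π⊥ ≈ (-3.4142, +0.1716); max(|x|,|y|,|x±y|/√2) = 3.4142 > 1.5 ⇒ ∉ W
candidate 2: n = (0, 0, 1, 0) → π⊥ ≈ (+0.0000, -1.0000); max(|x|,|y|,|x±y|/√2) = 1.0000 ≤ 1.5 ⇒ ∈ W
candidate 3: n = (0, 1, 0, 1) → π⊥ ≈ (+0.0000, +1.4142); max(|x|,|y|,|x±y|/√2) = 1.4142 ≤ 1.5 ⇒ ∈ W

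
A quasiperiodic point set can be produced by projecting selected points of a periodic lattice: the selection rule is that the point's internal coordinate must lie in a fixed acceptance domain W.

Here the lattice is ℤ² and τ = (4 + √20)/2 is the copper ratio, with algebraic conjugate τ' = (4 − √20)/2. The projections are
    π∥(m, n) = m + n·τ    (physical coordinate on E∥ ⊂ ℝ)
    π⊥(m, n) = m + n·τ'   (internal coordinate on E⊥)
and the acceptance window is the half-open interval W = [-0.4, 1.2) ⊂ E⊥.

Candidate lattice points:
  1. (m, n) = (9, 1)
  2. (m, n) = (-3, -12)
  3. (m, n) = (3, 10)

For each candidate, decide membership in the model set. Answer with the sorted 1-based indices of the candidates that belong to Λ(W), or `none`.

2, 3

τ' = (4−√20)/2 ≈ -0.236068.
candidate 1: (m,n)=(9,1) → π∥ = 9+1·τ ≈ 13.236068, π⊥ = 9+1·τ' ≈ 8.763932 ∉ [-0.4, 1.2) ⇒ out
candidate 2: (m,n)=(-3,-12) → π∥ = -3-12·τ ≈ -53.832816, π⊥ = -3-12·τ' ≈ -0.167184 ∈ [-0.4, 1.2) ⇒ IN Λ
candidate 3: (m,n)=(3,10) → π∥ = 3+10·τ ≈ 45.360680, π⊥ = 3+10·τ' ≈ 0.639320 ∈ [-0.4, 1.2) ⇒ IN Λ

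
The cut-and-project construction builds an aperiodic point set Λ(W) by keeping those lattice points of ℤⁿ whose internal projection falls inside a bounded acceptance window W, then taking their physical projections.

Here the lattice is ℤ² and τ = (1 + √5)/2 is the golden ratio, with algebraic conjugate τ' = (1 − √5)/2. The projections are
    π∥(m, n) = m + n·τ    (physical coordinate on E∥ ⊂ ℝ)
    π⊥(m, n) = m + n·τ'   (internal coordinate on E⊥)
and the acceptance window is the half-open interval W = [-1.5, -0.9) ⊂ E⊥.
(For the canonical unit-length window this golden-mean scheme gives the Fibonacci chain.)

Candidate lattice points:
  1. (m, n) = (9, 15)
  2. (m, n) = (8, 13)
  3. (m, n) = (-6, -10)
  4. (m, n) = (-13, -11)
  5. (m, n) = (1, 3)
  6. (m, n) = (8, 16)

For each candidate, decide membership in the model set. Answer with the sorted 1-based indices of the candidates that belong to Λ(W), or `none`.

Compute τ' = (1−√5)/2 = -0.61803, so π⊥(m,n) = m -0.61803·n.
candidate 1: (m,n)=(9,15) → π∥ = 9+15·τ ≈ 33.27051, π⊥ = 9+15·τ' ≈ -0.27051 ∉ [-1.5, -0.9) ⇒ out
candidate 2: (m,n)=(8,13) → π∥ = 8+13·τ ≈ 29.03444, π⊥ = 8+13·τ' ≈ -0.03444 ∉ [-1.5, -0.9) ⇒ out
candidate 3: (m,n)=(-6,-10) → π∥ = -6-10·τ ≈ -22.18034, π⊥ = -6-10·τ' ≈ 0.18034 ∉ [-1.5, -0.9) ⇒ out
candidate 4: (m,n)=(-13,-11) → π∥ = -13-11·τ ≈ -30.79837, π⊥ = -13-11·τ' ≈ -6.20163 ∉ [-1.5, -0.9) ⇒ out
candidate 5: (m,n)=(1,3) → π∥ = 1+3·τ ≈ 5.85410, π⊥ = 1+3·τ' ≈ -0.85410 ∉ [-1.5, -0.9) ⇒ out
candidate 6: (m,n)=(8,16) → π∥ = 8+16·τ ≈ 33.88854, π⊥ = 8+16·τ' ≈ -1.88854 ∉ [-1.5, -0.9) ⇒ out

none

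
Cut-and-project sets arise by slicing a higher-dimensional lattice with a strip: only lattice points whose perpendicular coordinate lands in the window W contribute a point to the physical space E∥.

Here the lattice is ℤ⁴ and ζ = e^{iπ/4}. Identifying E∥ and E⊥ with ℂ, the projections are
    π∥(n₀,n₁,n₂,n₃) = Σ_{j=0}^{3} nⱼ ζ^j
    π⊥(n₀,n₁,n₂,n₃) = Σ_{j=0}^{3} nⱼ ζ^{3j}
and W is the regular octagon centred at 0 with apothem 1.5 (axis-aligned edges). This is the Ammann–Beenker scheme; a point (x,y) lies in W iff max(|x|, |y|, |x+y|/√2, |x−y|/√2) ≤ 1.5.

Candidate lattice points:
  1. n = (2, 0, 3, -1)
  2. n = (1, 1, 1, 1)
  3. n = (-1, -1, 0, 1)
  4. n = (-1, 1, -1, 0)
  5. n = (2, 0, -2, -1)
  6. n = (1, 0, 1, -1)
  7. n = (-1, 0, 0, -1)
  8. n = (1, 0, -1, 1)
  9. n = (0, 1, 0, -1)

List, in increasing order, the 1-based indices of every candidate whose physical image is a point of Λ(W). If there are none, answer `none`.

Internal map: ζ^{3j} for j=0..3 gives (1,0), (−√2/2,√2/2), (0,−1), (√2/2,√2/2).
candidate 1: n = (2, 0, 3, -1) → π⊥ ≈ (+1.292893, -3.707107); max(|x|,|y|,|x±y|/√2) = 3.707107 > 1.5 ⇒ ∉ W
candidate 2: n = (1, 1, 1, 1) → π⊥ ≈ (+1.000000, +0.414214); max(|x|,|y|,|x±y|/√2) = 1.000000 ≤ 1.5 ⇒ ∈ W
candidate 3: n = (-1, -1, 0, 1) → π⊥ ≈ (+0.414214, +0.000000); max(|x|,|y|,|x±y|/√2) = 0.414214 ≤ 1.5 ⇒ ∈ W
candidate 4: n = (-1, 1, -1, 0) → π⊥ ≈ (-1.707107, +1.707107); max(|x|,|y|,|x±y|/√2) = 2.414214 > 1.5 ⇒ ∉ W
candidate 5: n = (2, 0, -2, -1) → π⊥ ≈ (+1.292893, +1.292893); max(|x|,|y|,|x±y|/√2) = 1.828427 > 1.5 ⇒ ∉ W
candidate 6: n = (1, 0, 1, -1) → π⊥ ≈ (+0.292893, -1.707107); max(|x|,|y|,|x±y|/√2) = 1.707107 > 1.5 ⇒ ∉ W
candidate 7: n = (-1, 0, 0, -1) → π⊥ ≈ (-1.707107, -0.707107); max(|x|,|y|,|x±y|/√2) = 1.707107 > 1.5 ⇒ ∉ W
candidate 8: n = (1, 0, -1, 1) → π⊥ ≈ (+1.707107, +1.707107); max(|x|,|y|,|x±y|/√2) = 2.414214 > 1.5 ⇒ ∉ W
candidate 9: n = (0, 1, 0, -1) → π⊥ ≈ (-1.414214, +0.000000); max(|x|,|y|,|x±y|/√2) = 1.414214 ≤ 1.5 ⇒ ∈ W

2, 3, 9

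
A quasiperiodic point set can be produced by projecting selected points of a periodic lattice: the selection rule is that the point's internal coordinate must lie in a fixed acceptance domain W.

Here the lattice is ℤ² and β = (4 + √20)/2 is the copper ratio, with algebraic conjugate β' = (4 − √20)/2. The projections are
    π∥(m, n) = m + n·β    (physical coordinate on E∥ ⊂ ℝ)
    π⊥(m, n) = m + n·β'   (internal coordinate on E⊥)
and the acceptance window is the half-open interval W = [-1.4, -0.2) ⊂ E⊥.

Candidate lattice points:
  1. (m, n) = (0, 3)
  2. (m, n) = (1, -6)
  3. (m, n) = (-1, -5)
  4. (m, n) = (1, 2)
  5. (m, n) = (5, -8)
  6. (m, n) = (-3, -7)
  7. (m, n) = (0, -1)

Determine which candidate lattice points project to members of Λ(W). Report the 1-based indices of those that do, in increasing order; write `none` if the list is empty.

Compute β' = (4−√20)/2 = -0.2361, so π⊥(m,n) = m -0.2361·n.
#1 (0,3): internal coord 0 + (3)·β' = -0.7082; -0.7082 ∈ [-1.4, -0.2) → IN Λ
#2 (1,-6): internal coord 1 + (-6)·β' = +2.4164; +2.4164 ∉ [-1.4, -0.2) → out
#3 (-1,-5): internal coord -1 + (-5)·β' = +0.1803; +0.1803 ∉ [-1.4, -0.2) → out
#4 (1,2): internal coord 1 + (2)·β' = +0.5279; +0.5279 ∉ [-1.4, -0.2) → out
#5 (5,-8): internal coord 5 + (-8)·β' = +6.8885; +6.8885 ∉ [-1.4, -0.2) → out
#6 (-3,-7): internal coord -3 + (-7)·β' = -1.3475; -1.3475 ∈ [-1.4, -0.2) → IN Λ
#7 (0,-1): internal coord 0 + (-1)·β' = +0.2361; +0.2361 ∉ [-1.4, -0.2) → out

1, 6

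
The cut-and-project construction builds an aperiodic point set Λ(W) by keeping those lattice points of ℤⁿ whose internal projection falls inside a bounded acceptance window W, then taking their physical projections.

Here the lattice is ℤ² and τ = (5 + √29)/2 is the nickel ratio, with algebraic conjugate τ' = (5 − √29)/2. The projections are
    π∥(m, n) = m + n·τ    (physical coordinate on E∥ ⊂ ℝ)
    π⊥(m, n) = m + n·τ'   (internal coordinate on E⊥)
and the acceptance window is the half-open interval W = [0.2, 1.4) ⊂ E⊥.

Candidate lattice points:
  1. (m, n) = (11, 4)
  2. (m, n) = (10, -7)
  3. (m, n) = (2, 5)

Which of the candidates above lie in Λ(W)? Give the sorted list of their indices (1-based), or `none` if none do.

Compute τ' = (5−√29)/2 = -0.1926, so π⊥(m,n) = m -0.1926·n.
#1 (11,4): internal coord 11 + (4)·τ' = +10.2297; +10.2297 ∉ [0.2, 1.4) → out
#2 (10,-7): internal coord 10 + (-7)·τ' = +11.3481; +11.3481 ∉ [0.2, 1.4) → out
#3 (2,5): internal coord 2 + (5)·τ' = +1.0371; +1.0371 ∈ [0.2, 1.4) → IN Λ

3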